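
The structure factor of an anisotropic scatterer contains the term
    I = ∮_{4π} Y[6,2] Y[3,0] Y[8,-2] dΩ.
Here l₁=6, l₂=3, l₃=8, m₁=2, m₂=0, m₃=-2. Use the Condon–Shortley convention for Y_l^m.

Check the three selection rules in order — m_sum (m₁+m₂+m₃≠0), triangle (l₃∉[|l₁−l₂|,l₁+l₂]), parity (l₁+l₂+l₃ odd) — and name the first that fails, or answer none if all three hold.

m₁+m₂+m₃ = 2 + 0 − 2 = 0  ✓
triangle: |6−3|=3 ≤ l₃=8 ≤ 6+3=9  ✓
parity: l₁+l₂+l₃ = 17 is odd  ✗

parity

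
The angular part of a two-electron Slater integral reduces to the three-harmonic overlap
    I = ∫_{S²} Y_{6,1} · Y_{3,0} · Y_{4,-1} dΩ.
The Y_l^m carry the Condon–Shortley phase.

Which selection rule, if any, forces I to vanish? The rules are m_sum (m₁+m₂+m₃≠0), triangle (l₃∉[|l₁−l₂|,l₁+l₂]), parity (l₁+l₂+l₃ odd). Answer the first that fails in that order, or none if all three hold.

azimuthal sum: 1 + 0 − 1 = 0  ✓
3 ≤ 4 ≤ 9 (triangle on l)  ✓
L = 6 + 3 + 4 = 13 (odd)  ✗

parity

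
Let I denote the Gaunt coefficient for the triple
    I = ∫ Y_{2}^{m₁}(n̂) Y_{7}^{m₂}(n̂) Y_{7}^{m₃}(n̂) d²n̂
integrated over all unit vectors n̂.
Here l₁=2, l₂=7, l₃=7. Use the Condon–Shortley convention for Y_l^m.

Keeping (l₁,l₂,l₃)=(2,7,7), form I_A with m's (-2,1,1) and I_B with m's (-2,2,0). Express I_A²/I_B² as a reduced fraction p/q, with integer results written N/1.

28/27

Shared (l₁,l₂,l₃)=(2,7,7): N and (l;000)² cancel in I_A²/I_B².
A: Δ = 2!·2!·12!/17! = 1/185640; Racah Σ t=2..2: t=2:+1/2073600 = 1/2073600; ⇒ 3j(2 7 7; -2 1 1)² = 28/1105, sgn +1
B: Δ = 2!·2!·12!/17! = 1/185640; Racah Σ t=2..2: t=2:+1/2419200 = 1/2419200; ⇒ 3j(2 7 7; -2 2 0)² = 27/1105, sgn -1
I_A²/I_B² = (28/1105)/(27/1105) = 28/27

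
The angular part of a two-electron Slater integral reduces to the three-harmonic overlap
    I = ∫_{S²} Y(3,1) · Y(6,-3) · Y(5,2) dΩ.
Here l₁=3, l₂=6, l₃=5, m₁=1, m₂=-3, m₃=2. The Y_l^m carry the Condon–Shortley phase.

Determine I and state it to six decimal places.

Checks pass: Σm=0; 14 even; l₃=5∈[3,9].
(2·3+1)(2·6+1)(2·5+1) = 1001
Δ: 4! 2! 8! / 15! → 1/675675
sum: t=1:−1/8640 t=2:+1/2304 t=3:−1/8640 = 7/34560
3j²(3 6 5; 0 0 0) = Δ·Π!·Σ² = 7/429  (sign -1)
sum: t=0:+1/34560 t=1:−1/8640 t=2:+1/40320 = -1/16128
3j²(3 6 5; 1 -3 2) = Δ·Π!·Σ² = 18/1001  (sign +1)
combine: 4πI² = 1001·7/429·18/1001 = 42/143
take √, sign -1: I = -0.15288036

-0.152880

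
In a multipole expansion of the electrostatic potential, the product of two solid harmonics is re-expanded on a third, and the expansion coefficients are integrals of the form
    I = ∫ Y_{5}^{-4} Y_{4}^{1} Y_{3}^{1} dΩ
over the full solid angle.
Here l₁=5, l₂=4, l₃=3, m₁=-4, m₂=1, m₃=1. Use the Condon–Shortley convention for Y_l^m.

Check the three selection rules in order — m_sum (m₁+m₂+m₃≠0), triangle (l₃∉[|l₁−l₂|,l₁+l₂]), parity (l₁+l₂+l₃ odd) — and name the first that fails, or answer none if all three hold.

m_sum

m₁+m₂+m₃ = -4 + 1 + 1 = -2  ✗
triangle: |5−4|=1 ≤ l₃=3 ≤ 5+4=9
parity: l₁+l₂+l₃ = 12 is even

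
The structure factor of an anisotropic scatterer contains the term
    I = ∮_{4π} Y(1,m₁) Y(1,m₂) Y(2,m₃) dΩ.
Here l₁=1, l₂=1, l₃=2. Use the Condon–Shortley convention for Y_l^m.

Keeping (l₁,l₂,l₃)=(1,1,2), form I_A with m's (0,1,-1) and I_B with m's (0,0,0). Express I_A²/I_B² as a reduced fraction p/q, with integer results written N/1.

Same 1,1,2: normalisation and zero-m 3j drop out of the ratio.
A: Δ: 0! 2! 2! / 5! → 1/30; sum: t=0:+1/2 = 1/2; 3j²(1 1 2; 0 1 -1) = Δ·Π!·Σ² = 1/10  (sign -1)
B: Δ: 0! 2! 2! / 5! → 1/30; sum: t=0:+1/1 = 1/1; 3j²(1 1 2; 0 0 0) = Δ·Π!·Σ² = 2/15  (sign +1)
I_A²/I_B² = (1/10)/(2/15) = 3/4

3/4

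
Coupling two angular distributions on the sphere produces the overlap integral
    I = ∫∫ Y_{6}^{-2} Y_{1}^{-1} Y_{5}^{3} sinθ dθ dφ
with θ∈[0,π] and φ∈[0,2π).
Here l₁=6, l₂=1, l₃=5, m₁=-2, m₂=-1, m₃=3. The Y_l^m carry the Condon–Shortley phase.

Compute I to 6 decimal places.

Rules hold: Σm=0, L=12 even, 5≤5≤7.
N = 13·3·11 = 429
Δ = 2!·10!·0!/13! = 1/858
Racah Σ t=1..1: t=1:−1/14400 = -1/14400
⇒ 3j(6 1 5; 0 0 0)² = 6/143, sgn +1
Racah Σ t=0..0: t=0:+1/161280 = 1/161280
⇒ 3j(6 1 5; -2 -1 3)² = 1/143, sgn +1
4πI² = N·(3j₀)²·(3jₘ)² = 18/143
I = +1·√(0.125874/4π) = 0.10008369

0.100084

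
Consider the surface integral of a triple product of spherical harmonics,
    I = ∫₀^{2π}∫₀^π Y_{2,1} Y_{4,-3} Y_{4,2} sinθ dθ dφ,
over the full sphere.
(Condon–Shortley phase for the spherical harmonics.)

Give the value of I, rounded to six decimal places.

m-sum 0 ✓  L=10 even ✓  2≤4≤6 ✓
Π(2lᵢ+1) = 5×9×9 = 405
triangle coeff Δ(2,4,4) = 1/13860
Σ_t [0,2]: t=0:+1/192 t=1:−1/36 t=2:+1/192 = -5/288
(3j)²=20/693 [(2 4 4; 0 0 0)], sign=-1
Σ_t [0,1]: t=0:+1/240 t=1:−1/1440 = 1/288
(3j)²=5/132 [(2 4 4; 1 -3 2)], sign=+1
⇒ 4πI² = 375/847
I = (-1)√(375/847/(4π)) = -0.18770204

-0.187702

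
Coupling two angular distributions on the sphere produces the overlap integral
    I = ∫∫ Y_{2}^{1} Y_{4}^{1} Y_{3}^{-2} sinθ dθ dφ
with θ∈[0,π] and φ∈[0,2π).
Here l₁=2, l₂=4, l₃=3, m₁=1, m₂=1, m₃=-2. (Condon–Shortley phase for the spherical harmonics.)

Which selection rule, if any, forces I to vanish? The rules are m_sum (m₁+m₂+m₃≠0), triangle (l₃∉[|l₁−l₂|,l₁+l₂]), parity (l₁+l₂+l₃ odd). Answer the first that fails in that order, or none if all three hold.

parity

m₁+m₂+m₃ = 1 + 1 − 2 = 0  ✓
triangle: |2−4|=2 ≤ l₃=3 ≤ 2+4=6  ✓
parity: l₁+l₂+l₃ = 9 is odd  ✗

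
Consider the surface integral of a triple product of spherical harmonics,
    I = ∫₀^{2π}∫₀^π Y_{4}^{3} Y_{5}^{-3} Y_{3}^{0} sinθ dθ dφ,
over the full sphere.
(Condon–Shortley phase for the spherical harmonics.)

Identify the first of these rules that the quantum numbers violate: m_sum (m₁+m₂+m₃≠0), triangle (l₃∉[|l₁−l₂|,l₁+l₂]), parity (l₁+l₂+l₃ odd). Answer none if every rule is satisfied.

none

Σmᵢ = 0  ✓
l₃∈[|l₁−l₂|,l₁+l₂]=[1,9], have l₃=3  ✓
Σlᵢ = 12 ⇒ even  ✓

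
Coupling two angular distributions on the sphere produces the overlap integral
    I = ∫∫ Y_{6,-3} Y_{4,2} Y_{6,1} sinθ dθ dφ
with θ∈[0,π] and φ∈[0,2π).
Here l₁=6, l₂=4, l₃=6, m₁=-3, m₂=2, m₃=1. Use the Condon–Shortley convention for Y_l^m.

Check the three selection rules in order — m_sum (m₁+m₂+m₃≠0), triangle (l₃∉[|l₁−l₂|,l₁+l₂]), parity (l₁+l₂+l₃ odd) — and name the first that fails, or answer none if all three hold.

Σmᵢ = 0  ✓
l₃∈[|l₁−l₂|,l₁+l₂]=[2,10], have l₃=6  ✓
Σlᵢ = 16 ⇒ even  ✓

none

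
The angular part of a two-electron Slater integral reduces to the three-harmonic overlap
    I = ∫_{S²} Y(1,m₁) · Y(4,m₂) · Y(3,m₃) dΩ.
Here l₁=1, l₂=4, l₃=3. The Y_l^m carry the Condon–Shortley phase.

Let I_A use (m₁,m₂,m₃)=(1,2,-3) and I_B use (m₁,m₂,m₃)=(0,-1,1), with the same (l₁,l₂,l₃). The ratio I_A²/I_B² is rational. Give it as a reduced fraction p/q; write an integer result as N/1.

1/15

l's match ⇒ only the (l;m) 3-j factors differ between A and B.
A: triangle coeff Δ(1,4,3) = 1/252; Σ_t [0,0]: t=0:+1/1440 = 1/1440; (3j)²=1/252 [(1 4 3; 1 2 -3)], sign=+1
B: triangle coeff Δ(1,4,3) = 1/252; Σ_t [1,1]: t=1:−1/48 = -1/48; (3j)²=5/84 [(1 4 3; 0 -1 1)], sign=-1
I_A²/I_B² = (1/252)/(5/84) = 1/15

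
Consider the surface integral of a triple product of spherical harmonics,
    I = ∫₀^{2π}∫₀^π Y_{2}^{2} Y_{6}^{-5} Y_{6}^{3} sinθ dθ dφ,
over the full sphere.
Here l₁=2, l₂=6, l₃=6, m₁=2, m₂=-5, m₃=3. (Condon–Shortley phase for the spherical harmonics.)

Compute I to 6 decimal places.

0.120286

Checks pass: Σm=0; 14 even; l₃=6∈[4,8].
(2·2+1)(2·6+1)(2·6+1) = 845
Δ: 2! 2! 10! / 15! → 1/90090
sum: t=0:+1/69120 t=1:−1/14400 t=2:+1/69120 = -7/172800
3j²(2 6 6; 0 0 0) = Δ·Π!·Σ² = 14/715  (sign -1)
sum: t=0:+1/1451520 = 1/1451520
3j²(2 6 6; 2 -5 3) = Δ·Π!·Σ² = 1/91  (sign -1)
combine: 4πI² = 845·14/715·1/91 = 2/11
take √, sign +1: I = 0.12028562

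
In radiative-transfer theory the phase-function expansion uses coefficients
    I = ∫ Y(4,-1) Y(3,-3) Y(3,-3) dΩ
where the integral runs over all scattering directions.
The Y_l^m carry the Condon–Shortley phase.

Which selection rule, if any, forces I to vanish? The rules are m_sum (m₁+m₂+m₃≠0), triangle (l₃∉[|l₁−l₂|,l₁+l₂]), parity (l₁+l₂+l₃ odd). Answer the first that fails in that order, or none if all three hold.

m_sum

Σmᵢ = -7  ✗
l₃∈[|l₁−l₂|,l₁+l₂]=[1,7], have l₃=3
Σlᵢ = 10 ⇒ even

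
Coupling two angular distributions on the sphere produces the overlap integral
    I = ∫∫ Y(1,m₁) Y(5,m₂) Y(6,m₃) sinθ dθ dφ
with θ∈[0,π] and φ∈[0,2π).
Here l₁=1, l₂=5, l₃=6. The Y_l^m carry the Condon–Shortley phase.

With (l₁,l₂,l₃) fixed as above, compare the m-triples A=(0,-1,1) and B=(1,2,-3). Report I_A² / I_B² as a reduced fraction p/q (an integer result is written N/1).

l's match ⇒ only the (l;m) 3-j factors differ between A and B.
A: triangle coeff Δ(1,5,6) = 1/858; Σ_t [0,0]: t=0:+1/17280 = 1/17280; (3j)²=35/858 [(1 5 6; 0 -1 1)], sign=-1
B: triangle coeff Δ(1,5,6) = 1/858; Σ_t [0,0]: t=0:+1/60480 = 1/60480; (3j)²=6/143 [(1 5 6; 1 2 -3)], sign=-1
I_A²/I_B² = (35/858)/(6/143) = 35/36

35/36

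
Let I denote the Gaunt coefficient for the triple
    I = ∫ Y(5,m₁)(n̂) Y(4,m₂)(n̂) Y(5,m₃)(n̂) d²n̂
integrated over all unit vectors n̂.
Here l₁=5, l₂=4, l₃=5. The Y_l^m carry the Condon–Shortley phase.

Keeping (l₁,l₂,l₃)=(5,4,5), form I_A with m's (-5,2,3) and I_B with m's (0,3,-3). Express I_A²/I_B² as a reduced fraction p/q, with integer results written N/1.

2/1

l's match ⇒ only the (l;m) 3-j factors differ between A and B.
A: triangle coeff Δ(5,4,5) = 1/3153150; Σ_t [4,4]: t=4:+1/69120 = 1/69120; (3j)²=4/143 [(5 4 5; -5 2 3)], sign=+1
B: triangle coeff Δ(5,4,5) = 1/3153150; Σ_t [3,4]: t=3:−1/6912 t=4:+1/17280 = -1/11520; (3j)²=2/143 [(5 4 5; 0 3 -3)], sign=-1
I_A²/I_B² = (4/143)/(2/143) = 2/1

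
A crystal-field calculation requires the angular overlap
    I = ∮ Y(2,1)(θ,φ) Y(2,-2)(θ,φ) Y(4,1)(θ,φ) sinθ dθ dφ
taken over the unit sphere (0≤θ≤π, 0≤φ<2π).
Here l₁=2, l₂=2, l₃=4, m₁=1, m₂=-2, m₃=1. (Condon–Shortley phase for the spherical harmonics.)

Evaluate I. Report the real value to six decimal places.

Rules hold: Σm=0, L=8 even, 0≤4≤4.
N = 5·5·9 = 225
Δ = 0!·4!·4!/9! = 1/630
Racah Σ t=0..0: t=0:+1/16 = 1/16
⇒ 3j(2 2 4; 0 0 0)² = 2/35, sgn +1
Racah Σ t=0..0: t=0:+1/144 = 1/144
⇒ 3j(2 2 4; 1 -2 1)² = 1/126, sgn -1
4πI² = N·(3j₀)²·(3jₘ)² = 5/49
I = -1·√(0.102041/4π) = -0.09011188

-0.090112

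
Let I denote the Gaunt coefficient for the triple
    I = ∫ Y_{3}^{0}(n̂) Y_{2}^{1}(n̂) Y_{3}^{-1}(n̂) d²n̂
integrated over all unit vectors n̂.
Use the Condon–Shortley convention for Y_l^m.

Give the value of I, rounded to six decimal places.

-0.059471

m-sum 0 ✓  L=8 even ✓  1≤3≤5 ✓
Π(2lᵢ+1) = 7×5×7 = 245
triangle coeff Δ(3,2,3) = 1/3780
Σ_t [0,2]: t=0:+1/24 t=1:−1/4 t=2:+1/24 = -1/6
(3j)²=4/105 [(3 2 3; 0 0 0)], sign=+1
Σ_t [1,2]: t=1:−1/8 t=2:+1/12 = -1/24
(3j)²=1/210 [(3 2 3; 0 1 -1)], sign=-1
⇒ 4πI² = 2/45
I = (-1)√(2/45/(4π)) = -0.05947080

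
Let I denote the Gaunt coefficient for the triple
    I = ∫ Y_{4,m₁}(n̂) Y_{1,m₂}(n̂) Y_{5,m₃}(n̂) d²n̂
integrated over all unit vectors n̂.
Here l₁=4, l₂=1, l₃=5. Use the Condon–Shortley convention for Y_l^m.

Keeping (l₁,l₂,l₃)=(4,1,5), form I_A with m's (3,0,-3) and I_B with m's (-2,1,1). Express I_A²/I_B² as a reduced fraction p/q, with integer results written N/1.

8/3

l's match ⇒ only the (l;m) 3-j factors differ between A and B.
A: triangle coeff Δ(4,1,5) = 1/495; Σ_t [0,0]: t=0:+1/5040 = 1/5040; (3j)²=16/495 [(4 1 5; 3 0 -3)], sign=+1
B: triangle coeff Δ(4,1,5) = 1/495; Σ_t [0,0]: t=0:+1/2880 = 1/2880; (3j)²=2/165 [(4 1 5; -2 1 1)], sign=+1
I_A²/I_B² = (16/495)/(2/165) = 8/3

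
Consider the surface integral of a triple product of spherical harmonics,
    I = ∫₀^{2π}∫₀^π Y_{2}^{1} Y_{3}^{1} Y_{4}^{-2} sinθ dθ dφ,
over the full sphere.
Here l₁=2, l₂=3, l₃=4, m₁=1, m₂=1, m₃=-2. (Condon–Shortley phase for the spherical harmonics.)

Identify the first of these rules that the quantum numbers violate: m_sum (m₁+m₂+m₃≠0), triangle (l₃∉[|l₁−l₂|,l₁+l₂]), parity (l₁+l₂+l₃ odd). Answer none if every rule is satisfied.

m₁+m₂+m₃ = 1 + 1 − 2 = 0  ✓
triangle: |2−3|=1 ≤ l₃=4 ≤ 2+3=5  ✓
parity: l₁+l₂+l₃ = 9 is odd  ✗

parity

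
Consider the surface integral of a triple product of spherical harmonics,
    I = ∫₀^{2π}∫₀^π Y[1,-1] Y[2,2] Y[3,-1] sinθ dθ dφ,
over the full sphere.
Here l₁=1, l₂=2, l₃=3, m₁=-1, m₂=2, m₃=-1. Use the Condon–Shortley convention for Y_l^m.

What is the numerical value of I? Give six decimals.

-0.082589

Rules hold: Σm=0, L=6 even, 1≤3≤3.
N = 3·5·7 = 105
Δ = 0!·2!·4!/7! = 1/105
Racah Σ t=0..0: t=0:+1/4 = 1/4
⇒ 3j(1 2 3; 0 0 0)² = 3/35, sgn -1
Racah Σ t=0..0: t=0:+1/48 = 1/48
⇒ 3j(1 2 3; -1 2 -1)² = 1/105, sgn +1
4πI² = N·(3j₀)²·(3jₘ)² = 3/35
I = -1·√(0.0857143/4π) = -0.08258890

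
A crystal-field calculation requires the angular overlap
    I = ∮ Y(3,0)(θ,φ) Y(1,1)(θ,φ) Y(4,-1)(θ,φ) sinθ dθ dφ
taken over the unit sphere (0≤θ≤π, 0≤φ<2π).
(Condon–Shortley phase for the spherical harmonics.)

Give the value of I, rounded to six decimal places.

-0.194664

Rules hold: Σm=0, L=8 even, 2≤4≤4.
N = 7·3·9 = 189
Δ = 0!·6!·2!/9! = 1/252
Racah Σ t=0..0: t=0:+1/36 = 1/36
⇒ 3j(3 1 4; 0 0 0)² = 4/63, sgn +1
Racah Σ t=0..0: t=0:+1/72 = 1/72
⇒ 3j(3 1 4; 0 1 -1)² = 5/126, sgn -1
4πI² = N·(3j₀)²·(3jₘ)² = 10/21
I = -1·√(0.47619/4π) = -0.19466390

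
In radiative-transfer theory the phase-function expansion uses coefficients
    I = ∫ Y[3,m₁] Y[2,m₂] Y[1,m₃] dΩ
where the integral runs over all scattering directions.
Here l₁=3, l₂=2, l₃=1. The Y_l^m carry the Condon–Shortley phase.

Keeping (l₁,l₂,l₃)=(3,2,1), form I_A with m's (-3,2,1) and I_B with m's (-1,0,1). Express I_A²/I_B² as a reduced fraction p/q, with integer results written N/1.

5/2

Shared (l₁,l₂,l₃)=(3,2,1): N and (l;000)² cancel in I_A²/I_B².
A: Δ = 4!·2!·0!/7! = 1/105; Racah Σ t=4..4: t=4:+1/48 = 1/48; ⇒ 3j(3 2 1; -3 2 1)² = 1/7, sgn +1
B: Δ = 4!·2!·0!/7! = 1/105; Racah Σ t=2..2: t=2:+1/8 = 1/8; ⇒ 3j(3 2 1; -1 0 1)² = 2/35, sgn +1
I_A²/I_B² = (1/7)/(2/35) = 5/2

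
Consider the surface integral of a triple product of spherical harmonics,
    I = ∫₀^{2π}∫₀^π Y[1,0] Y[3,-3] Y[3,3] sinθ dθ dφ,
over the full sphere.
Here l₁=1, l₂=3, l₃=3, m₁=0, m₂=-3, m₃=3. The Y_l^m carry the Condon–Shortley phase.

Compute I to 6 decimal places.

0.000000

l₁+l₂+l₃=7 is odd: 3j(l;000)=0 ⇒ I=0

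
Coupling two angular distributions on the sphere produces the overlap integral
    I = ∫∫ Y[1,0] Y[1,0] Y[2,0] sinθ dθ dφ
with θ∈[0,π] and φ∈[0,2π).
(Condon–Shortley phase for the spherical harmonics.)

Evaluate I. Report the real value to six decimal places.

0.252313

m-sum 0 ✓  L=4 even ✓  0≤2≤2 ✓
Π(2lᵢ+1) = 3×3×5 = 45
triangle coeff Δ(1,1,2) = 1/30
Σ_t [0,0]: t=0:+1/1 = 1/1
(3j)²=2/15 [(1 1 2; 0 0 0)], sign=+1
(m-triple is (0,0,0) — same symbol as above.)
⇒ 4πI² = 4/5
I = (+1)√(4/5/(4π)) = 0.25231325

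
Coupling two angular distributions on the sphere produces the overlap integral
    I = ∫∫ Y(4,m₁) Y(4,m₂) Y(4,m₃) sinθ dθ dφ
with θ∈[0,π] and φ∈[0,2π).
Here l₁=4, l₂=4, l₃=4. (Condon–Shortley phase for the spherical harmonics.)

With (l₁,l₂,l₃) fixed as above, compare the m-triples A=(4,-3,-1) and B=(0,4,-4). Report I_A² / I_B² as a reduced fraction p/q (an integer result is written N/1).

5/2

l's match ⇒ only the (l;m) 3-j factors differ between A and B.
A: triangle coeff Δ(4,4,4) = 1/450450; Σ_t [0,0]: t=0:+1/3456 = 1/3456; (3j)²=35/1287 [(4 4 4; 4 -3 -1)], sign=-1
B: triangle coeff Δ(4,4,4) = 1/450450; Σ_t [4,4]: t=4:+1/13824 = 1/13824; (3j)²=14/1287 [(4 4 4; 0 4 -4)], sign=+1
I_A²/I_B² = (35/1287)/(14/1287) = 5/2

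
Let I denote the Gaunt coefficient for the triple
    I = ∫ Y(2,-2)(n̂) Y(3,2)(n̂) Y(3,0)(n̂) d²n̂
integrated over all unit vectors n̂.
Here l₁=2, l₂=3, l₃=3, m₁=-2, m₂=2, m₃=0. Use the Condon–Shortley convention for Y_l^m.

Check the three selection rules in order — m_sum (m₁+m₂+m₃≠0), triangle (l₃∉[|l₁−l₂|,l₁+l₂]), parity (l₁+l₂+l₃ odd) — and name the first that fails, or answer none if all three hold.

none

m₁+m₂+m₃ = -2 + 2 + 0 = 0  ✓
triangle: |2−3|=1 ≤ l₃=3 ≤ 2+3=5  ✓
parity: l₁+l₂+l₃ = 8 is even  ✓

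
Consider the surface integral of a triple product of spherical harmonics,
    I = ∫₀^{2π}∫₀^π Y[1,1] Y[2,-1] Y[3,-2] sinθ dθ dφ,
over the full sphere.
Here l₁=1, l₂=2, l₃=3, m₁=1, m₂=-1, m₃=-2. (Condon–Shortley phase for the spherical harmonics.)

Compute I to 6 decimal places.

m-sum = 1 − 1 − 2 = -2 ≠ 0 ⇒ I = 0

0.000000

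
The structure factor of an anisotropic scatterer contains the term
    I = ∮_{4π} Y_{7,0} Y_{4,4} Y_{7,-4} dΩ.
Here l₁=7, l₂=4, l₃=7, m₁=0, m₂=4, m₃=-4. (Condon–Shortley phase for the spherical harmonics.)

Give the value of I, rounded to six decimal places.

Rules hold: Σm=0, L=18 even, 3≤7≤11.
N = 15·9·15 = 2025
Δ = 4!·10!·4!/19! = 1/58198140
Racah Σ t=0..4: t=0:+1/17418240 t=1:−1/622080 t=2:+1/230400 t=3:−1/622080 t=4:+1/17418240 = 1/806400
⇒ 3j(7 4 7; 0 0 0)² = 2268/230945, sgn -1
Racah Σ t=4..4: t=4:+1/17418240 = 1/17418240
⇒ 3j(7 4 7; 0 4 -4)² = 175/12597, sgn -1
4πI² = N·(3j₀)²·(3jₘ)² = 53581500/193947611
I = +1·√(0.276268/4π) = 0.14827239

0.148272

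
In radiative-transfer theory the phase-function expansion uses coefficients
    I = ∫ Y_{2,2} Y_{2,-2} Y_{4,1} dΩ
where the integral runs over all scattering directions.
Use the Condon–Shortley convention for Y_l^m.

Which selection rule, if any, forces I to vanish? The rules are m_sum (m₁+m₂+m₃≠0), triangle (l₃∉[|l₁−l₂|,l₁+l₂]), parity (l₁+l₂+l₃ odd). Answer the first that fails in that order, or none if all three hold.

Σmᵢ = 1  ✗
l₃∈[|l₁−l₂|,l₁+l₂]=[0,4], have l₃=4
Σlᵢ = 8 ⇒ even

m_sum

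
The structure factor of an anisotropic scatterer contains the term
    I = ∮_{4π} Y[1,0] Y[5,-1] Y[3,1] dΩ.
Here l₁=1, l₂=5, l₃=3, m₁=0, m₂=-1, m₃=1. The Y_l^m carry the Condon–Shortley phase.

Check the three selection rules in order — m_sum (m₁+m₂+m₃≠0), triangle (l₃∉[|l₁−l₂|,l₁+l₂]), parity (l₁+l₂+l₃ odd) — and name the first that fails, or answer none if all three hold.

m₁+m₂+m₃ = 0 − 1 + 1 = 0  ✓
triangle: |1−5|=4 ≤ l₃=3 ≤ 1+5=6  ✗
parity: l₁+l₂+l₃ = 9 is odd

triangle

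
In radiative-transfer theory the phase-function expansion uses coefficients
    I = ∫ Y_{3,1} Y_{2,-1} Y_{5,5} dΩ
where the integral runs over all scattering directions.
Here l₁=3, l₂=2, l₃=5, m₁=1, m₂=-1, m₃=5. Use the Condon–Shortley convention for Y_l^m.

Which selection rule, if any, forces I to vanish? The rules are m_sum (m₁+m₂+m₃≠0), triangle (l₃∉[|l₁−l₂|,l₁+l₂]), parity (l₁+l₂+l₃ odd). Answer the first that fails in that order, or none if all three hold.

m_sum

azimuthal sum: 1 − 1 + 5 = 5  ✗
1 ≤ 5 ≤ 5 (triangle on l)
L = 3 + 2 + 5 = 10 (even)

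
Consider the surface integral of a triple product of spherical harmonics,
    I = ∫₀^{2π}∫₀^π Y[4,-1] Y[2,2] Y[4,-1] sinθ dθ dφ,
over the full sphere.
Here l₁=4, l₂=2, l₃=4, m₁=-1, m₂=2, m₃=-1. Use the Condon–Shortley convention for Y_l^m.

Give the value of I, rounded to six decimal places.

m-sum 0 ✓  L=10 even ✓  2≤4≤6 ✓
Π(2lᵢ+1) = 9×5×9 = 405
triangle coeff Δ(4,2,4) = 1/13860
Σ_t [0,2]: t=0:+1/192 t=1:−1/36 t=2:+1/192 = -5/288
(3j)²=20/693 [(4 2 4; 0 0 0)], sign=-1
Σ_t [2,2]: t=2:+1/144 = 1/144
(3j)²=10/231 [(4 2 4; -1 2 -1)], sign=-1
⇒ 4πI² = 3000/5929
I = (+1)√(3000/5929/(4π)) = 0.20066192

0.200662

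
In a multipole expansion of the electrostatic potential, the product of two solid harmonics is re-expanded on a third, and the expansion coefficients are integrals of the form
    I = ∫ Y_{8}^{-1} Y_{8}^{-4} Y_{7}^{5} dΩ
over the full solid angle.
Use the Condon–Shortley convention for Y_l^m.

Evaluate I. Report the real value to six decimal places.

l₁+l₂+l₃=23 is odd: 3j(l;000)=0 ⇒ I=0

0.000000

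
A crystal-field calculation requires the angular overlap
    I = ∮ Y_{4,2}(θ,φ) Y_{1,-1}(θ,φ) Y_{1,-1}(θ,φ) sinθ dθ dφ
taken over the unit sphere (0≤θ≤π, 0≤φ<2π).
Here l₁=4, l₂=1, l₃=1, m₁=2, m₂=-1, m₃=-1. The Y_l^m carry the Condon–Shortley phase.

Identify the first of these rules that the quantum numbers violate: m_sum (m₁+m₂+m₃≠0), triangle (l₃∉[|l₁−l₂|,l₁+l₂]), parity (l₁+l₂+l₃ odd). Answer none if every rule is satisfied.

triangle

Σmᵢ = 0  ✓
l₃∈[|l₁−l₂|,l₁+l₂]=[3,5], have l₃=1  ✗
Σlᵢ = 6 ⇒ even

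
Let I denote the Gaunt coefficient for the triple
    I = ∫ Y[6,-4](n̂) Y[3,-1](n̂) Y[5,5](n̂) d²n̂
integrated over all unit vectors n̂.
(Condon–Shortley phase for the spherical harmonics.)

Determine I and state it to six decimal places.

Checks pass: Σm=0; 14 even; l₃=5∈[3,9].
(2·6+1)(2·3+1)(2·5+1) = 1001
Δ: 4! 8! 2! / 15! → 1/675675
sum: t=1:−1/8640 t=2:+1/2304 t=3:−1/8640 = 7/34560
3j²(6 3 5; 0 0 0) = Δ·Π!·Σ² = 7/429  (sign -1)
sum: t=2:+1/322560 = 1/322560
3j²(6 3 5; -4 -1 5) = Δ·Π!·Σ² = 18/1001  (sign +1)
combine: 4πI² = 1001·7/429·18/1001 = 42/143
take √, sign -1: I = -0.15288036

-0.152880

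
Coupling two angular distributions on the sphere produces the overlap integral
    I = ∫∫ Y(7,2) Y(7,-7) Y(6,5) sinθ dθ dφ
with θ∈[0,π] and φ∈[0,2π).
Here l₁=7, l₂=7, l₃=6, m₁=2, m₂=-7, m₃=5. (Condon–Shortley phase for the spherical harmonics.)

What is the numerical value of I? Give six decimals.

-0.092634

Checks pass: Σm=0; 20 even; l₃=6∈[0,14].
(2·7+1)(2·7+1)(2·6+1) = 2925
Δ: 8! 6! 6! / 21! → 1/2444321880
sum: t=1:−1/2612736000 t=2:+1/20736000 t=3:−1/1658880 t=4:+1/746496 t=5:−1/1658880 t=6:+1/20736000 t=7:−1/2612736000 = 1/4354560
3j²(7 7 6; 0 0 0) = Δ·Π!·Σ² = 1000/138567  (sign +1)
sum: t=0:+1/3483648000 = 1/3483648000
3j²(7 7 6; 2 -7 5) = Δ·Π!·Σ² = 33/6460  (sign -1)
combine: 4πI² = 2925·1000/138567·33/6460 = 11250/104329
take √, sign -1: I = -0.09263366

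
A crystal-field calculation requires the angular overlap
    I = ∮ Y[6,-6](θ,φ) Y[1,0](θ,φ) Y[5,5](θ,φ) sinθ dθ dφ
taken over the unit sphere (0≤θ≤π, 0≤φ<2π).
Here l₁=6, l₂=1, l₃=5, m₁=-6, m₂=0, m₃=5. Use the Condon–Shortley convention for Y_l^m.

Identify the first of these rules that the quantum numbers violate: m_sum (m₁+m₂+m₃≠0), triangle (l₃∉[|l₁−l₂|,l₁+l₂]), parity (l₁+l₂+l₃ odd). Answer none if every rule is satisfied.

m_sum

m₁+m₂+m₃ = -6 + 0 + 5 = -1  ✗
triangle: |6−1|=5 ≤ l₃=5 ≤ 6+1=7
parity: l₁+l₂+l₃ = 12 is even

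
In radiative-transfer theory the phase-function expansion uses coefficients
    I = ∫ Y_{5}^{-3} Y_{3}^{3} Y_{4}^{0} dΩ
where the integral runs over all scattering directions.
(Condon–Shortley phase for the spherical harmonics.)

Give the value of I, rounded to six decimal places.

0.196280

Checks pass: Σm=0; 12 even; l₃=4∈[2,8].
(2·5+1)(2·3+1)(2·4+1) = 693
Δ: 4! 6! 2! / 13! → 1/180180
sum: t=1:−1/576 t=2:+1/144 t=3:−1/576 = 1/288
3j²(5 3 4; 0 0 0) = Δ·Π!·Σ² = 20/1001  (sign +1)
sum: t=4:+1/2304 = 1/2304
3j²(5 3 4; -3 3 0) = Δ·Π!·Σ² = 5/143  (sign +1)
combine: 4πI² = 693·20/1001·5/143 = 900/1859
take √, sign +1: I = 0.19628026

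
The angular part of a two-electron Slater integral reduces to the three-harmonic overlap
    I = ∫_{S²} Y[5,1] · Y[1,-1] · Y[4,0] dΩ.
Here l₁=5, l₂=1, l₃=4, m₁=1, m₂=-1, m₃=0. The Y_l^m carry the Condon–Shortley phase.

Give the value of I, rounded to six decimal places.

Checks pass: Σm=0; 10 even; l₃=4∈[4,6].
(2·5+1)(2·1+1)(2·4+1) = 297
Δ: 2! 8! 0! / 11! → 1/495
sum: t=1:−1/576 = -1/576
3j²(5 1 4; 0 0 0) = Δ·Π!·Σ² = 5/99  (sign -1)
sum: t=0:+1/1152 = 1/1152
3j²(5 1 4; 1 -1 0) = Δ·Π!·Σ² = 1/33  (sign +1)
combine: 4πI² = 297·5/99·1/33 = 5/11
take √, sign -1: I = -0.19018827

-0.190188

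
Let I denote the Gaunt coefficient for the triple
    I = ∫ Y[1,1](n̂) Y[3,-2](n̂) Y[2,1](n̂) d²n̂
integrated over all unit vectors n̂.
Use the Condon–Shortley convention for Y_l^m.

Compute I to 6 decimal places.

0.261169

m-sum 0 ✓  L=6 even ✓  2≤2≤4 ✓
Π(2lᵢ+1) = 3×7×5 = 105
triangle coeff Δ(1,3,2) = 1/105
Σ_t [1,1]: t=1:−1/4 = -1/4
(3j)²=3/35 [(1 3 2; 0 0 0)], sign=-1
Σ_t [0,0]: t=0:+1/12 = 1/12
(3j)²=2/21 [(1 3 2; 1 -2 1)], sign=-1
⇒ 4πI² = 6/7
I = (+1)√(6/7/(4π)) = 0.26116903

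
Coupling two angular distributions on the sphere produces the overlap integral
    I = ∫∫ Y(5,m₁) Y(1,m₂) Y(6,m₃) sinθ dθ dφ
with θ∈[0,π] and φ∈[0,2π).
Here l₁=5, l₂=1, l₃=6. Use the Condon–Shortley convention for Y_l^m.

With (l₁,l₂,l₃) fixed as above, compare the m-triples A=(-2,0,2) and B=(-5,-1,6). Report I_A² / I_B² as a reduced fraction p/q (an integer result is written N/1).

Same 5,1,6: normalisation and zero-m 3j drop out of the ratio.
A: Δ: 0! 10! 2! / 13! → 1/858; sum: t=0:+1/30240 = 1/30240; 3j²(5 1 6; -2 0 2) = Δ·Π!·Σ² = 16/429  (sign +1)
B: Δ: 0! 10! 2! / 13! → 1/858; sum: t=0:+1/7257600 = 1/7257600; 3j²(5 1 6; -5 -1 6) = Δ·Π!·Σ² = 1/13  (sign +1)
I_A²/I_B² = (16/429)/(1/13) = 16/33

16/33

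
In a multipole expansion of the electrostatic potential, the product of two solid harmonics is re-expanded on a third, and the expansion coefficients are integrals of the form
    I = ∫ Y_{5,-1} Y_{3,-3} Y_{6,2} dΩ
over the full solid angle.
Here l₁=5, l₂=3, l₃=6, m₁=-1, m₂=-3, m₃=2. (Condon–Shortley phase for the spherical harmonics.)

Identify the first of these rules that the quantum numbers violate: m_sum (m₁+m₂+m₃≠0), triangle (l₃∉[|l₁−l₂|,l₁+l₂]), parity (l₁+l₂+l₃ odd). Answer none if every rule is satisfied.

m_sum

m₁+m₂+m₃ = -1 − 3 + 2 = -2  ✗
triangle: |5−3|=2 ≤ l₃=6 ≤ 5+3=8
parity: l₁+l₂+l₃ = 14 is even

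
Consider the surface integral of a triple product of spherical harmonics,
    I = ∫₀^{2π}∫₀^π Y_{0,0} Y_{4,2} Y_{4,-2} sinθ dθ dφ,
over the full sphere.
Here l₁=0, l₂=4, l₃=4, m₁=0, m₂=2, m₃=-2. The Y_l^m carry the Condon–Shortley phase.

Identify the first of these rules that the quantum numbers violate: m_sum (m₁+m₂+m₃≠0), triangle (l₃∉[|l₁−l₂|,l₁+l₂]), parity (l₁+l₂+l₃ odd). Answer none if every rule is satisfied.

none

azimuthal sum: 0 + 2 − 2 = 0  ✓
4 ≤ 4 ≤ 4 (triangle on l)  ✓
L = 0 + 4 + 4 = 8 (even)  ✓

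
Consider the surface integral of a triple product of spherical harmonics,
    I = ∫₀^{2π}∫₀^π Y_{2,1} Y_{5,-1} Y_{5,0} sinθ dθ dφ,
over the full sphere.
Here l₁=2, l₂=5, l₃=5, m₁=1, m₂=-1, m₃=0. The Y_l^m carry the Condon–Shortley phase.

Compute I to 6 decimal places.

m-sum 0 ✓  L=12 even ✓  3≤5≤7 ✓
Π(2lᵢ+1) = 5×11×11 = 605
triangle coeff Δ(2,5,5) = 1/38610
Σ_t [0,2]: t=0:+1/2880 t=1:−1/576 t=2:+1/2880 = -1/960
(3j)²=10/429 [(2 5 5; 0 0 0)], sign=+1
Σ_t [0,1]: t=0:+1/1152 t=1:−1/1440 = 1/5760
(3j)²=1/858 [(2 5 5; 1 -1 0)], sign=-1
⇒ 4πI² = 25/1521
I = (-1)√(25/1521/(4π)) = -0.03616600

-0.036166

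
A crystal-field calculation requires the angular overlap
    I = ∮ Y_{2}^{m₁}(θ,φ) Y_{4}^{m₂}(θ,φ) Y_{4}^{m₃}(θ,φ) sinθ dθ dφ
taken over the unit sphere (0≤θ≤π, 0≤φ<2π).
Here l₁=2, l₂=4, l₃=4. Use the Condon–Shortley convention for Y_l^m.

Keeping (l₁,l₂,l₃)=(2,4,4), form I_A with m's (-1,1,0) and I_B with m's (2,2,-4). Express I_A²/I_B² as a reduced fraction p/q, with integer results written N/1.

Same 2,4,4: normalisation and zero-m 3j drop out of the ratio.
A: Δ: 2! 2! 6! / 11! → 1/13860; sum: t=1:−1/96 t=2:+1/72 = 1/288; 3j²(2 4 4; -1 1 0) = Δ·Π!·Σ² = 1/462  (sign +1)
B: Δ: 2! 2! 6! / 11! → 1/13860; sum: t=0:+1/2880 = 1/2880; 3j²(2 4 4; 2 2 -4) = Δ·Π!·Σ² = 2/165  (sign +1)
I_A²/I_B² = (1/462)/(2/165) = 5/28

5/28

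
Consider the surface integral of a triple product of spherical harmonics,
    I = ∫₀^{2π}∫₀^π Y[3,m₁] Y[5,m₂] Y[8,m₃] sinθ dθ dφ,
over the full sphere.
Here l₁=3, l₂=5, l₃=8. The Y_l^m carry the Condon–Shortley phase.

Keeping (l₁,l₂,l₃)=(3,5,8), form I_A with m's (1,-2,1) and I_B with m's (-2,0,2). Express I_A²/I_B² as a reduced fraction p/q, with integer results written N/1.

Shared (l₁,l₂,l₃)=(3,5,8): N and (l;000)² cancel in I_A²/I_B².
A: Δ = 0!·6!·10!/17! = 1/136136; Racah Σ t=0..0: t=0:+1/1451520 = 1/1451520; ⇒ 3j(3 5 8; 1 -2 1)² = 45/4862, sgn -1
B: Δ = 0!·6!·10!/17! = 1/136136; Racah Σ t=0..0: t=0:+1/1728000 = 1/1728000; ⇒ 3j(3 5 8; -2 0 2)² = 27/2431, sgn +1
I_A²/I_B² = (45/4862)/(27/2431) = 5/6

5/6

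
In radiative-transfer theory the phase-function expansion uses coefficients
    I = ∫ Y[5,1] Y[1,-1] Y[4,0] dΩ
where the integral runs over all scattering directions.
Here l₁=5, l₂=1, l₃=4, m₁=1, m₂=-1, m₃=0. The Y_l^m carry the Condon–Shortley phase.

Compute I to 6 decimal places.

-0.190188

Rules hold: Σm=0, L=10 even, 4≤4≤6.
N = 11·3·9 = 297
Δ = 2!·8!·0!/11! = 1/495
Racah Σ t=1..1: t=1:−1/576 = -1/576
⇒ 3j(5 1 4; 0 0 0)² = 5/99, sgn -1
Racah Σ t=0..0: t=0:+1/1152 = 1/1152
⇒ 3j(5 1 4; 1 -1 0)² = 1/33, sgn +1
4πI² = N·(3j₀)²·(3jₘ)² = 5/11
I = -1·√(0.454545/4π) = -0.19018827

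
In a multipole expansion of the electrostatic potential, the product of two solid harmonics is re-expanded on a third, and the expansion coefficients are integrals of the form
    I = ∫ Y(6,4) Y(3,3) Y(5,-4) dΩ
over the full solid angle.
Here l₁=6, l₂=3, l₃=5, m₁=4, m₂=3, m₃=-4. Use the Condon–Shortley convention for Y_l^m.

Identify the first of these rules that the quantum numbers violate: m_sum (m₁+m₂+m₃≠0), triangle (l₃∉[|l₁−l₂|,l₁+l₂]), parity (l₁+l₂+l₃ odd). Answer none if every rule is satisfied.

m_sum

m₁+m₂+m₃ = 4 + 3 − 4 = 3  ✗
triangle: |6−3|=3 ≤ l₃=5 ≤ 6+3=9
parity: l₁+l₂+l₃ = 14 is even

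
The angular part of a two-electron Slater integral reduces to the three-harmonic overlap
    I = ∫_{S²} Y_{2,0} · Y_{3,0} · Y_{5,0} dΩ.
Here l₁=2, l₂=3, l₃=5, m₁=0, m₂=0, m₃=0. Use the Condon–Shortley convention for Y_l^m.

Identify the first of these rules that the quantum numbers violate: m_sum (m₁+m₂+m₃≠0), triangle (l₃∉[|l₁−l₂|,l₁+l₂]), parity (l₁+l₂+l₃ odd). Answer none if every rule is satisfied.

none

m₁+m₂+m₃ = 0 + 0 + 0 = 0  ✓
triangle: |2−3|=1 ≤ l₃=5 ≤ 2+3=5  ✓
parity: l₁+l₂+l₃ = 10 is even  ✓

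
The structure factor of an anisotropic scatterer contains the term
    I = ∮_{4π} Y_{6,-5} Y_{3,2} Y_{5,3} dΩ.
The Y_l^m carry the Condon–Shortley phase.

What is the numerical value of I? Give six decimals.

Rules hold: Σm=0, L=14 even, 3≤5≤9.
N = 13·7·11 = 1001
Δ = 4!·8!·2!/15! = 1/675675
Racah Σ t=1..3: t=1:−1/8640 t=2:+1/2304 t=3:−1/8640 = 7/34560
⇒ 3j(6 3 5; 0 0 0)² = 7/429, sgn -1
Racah Σ t=3..4: t=3:−1/483840 t=4:+1/120960 = 1/161280
⇒ 3j(6 3 5; -5 2 3)² = 2/91, sgn +1
4πI² = N·(3j₀)²·(3jₘ)² = 14/39
I = -1·√(0.358974/4π) = -0.16901560

-0.169016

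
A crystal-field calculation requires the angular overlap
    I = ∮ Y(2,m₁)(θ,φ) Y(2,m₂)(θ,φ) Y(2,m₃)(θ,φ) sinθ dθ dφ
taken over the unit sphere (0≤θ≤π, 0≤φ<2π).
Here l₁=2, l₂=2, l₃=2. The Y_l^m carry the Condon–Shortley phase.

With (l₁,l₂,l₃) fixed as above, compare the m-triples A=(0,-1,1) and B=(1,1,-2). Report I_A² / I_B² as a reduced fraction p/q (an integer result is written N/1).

l's match ⇒ only the (l;m) 3-j factors differ between A and B.
A: triangle coeff Δ(2,2,2) = 1/630; Σ_t [0,1]: t=0:+1/4 t=1:−1/2 = -1/4; (3j)²=1/70 [(2 2 2; 0 -1 1)], sign=+1
B: triangle coeff Δ(2,2,2) = 1/630; Σ_t [1,1]: t=1:−1/4 = -1/4; (3j)²=3/35 [(2 2 2; 1 1 -2)], sign=-1
I_A²/I_B² = (1/70)/(3/35) = 1/6

1/6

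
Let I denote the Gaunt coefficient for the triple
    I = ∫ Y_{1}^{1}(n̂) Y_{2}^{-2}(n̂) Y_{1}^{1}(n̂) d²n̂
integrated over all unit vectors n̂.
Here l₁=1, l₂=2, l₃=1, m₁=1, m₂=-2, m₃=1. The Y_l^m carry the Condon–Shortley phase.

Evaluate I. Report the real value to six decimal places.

m-sum 0 ✓  L=4 even ✓  1≤1≤3 ✓
Π(2lᵢ+1) = 3×5×3 = 45
triangle coeff Δ(1,2,1) = 1/30
Σ_t [1,1]: t=1:−1/1 = -1/1
(3j)²=2/15 [(1 2 1; 0 0 0)], sign=+1
Σ_t [0,0]: t=0:+1/4 = 1/4
(3j)²=1/5 [(1 2 1; 1 -2 1)], sign=+1
⇒ 4πI² = 6/5
I = (+1)√(6/5/(4π)) = 0.30901936

0.309019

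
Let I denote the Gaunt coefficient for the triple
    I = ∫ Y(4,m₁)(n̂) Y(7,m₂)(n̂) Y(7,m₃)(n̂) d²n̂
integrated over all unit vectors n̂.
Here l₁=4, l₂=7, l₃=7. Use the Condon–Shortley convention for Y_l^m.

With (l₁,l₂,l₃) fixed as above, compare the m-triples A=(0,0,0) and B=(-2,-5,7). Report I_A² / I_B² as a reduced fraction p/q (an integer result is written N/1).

4536/7865

Same 4,7,7: normalisation and zero-m 3j drop out of the ratio.
A: Δ: 4! 4! 10! / 19! → 1/58198140; sum: t=0:+1/17418240 t=1:−1/622080 t=2:+1/230400 t=3:−1/622080 t=4:+1/17418240 = 1/806400; 3j²(4 7 7; 0 0 0) = Δ·Π!·Σ² = 2268/230945  (sign -1)
B: Δ: 4! 4! 10! / 19! → 1/58198140; sum: t=2:+1/348364800 = 1/348364800; 3j²(4 7 7; -2 -5 7) = Δ·Π!·Σ² = 11/646  (sign +1)
I_A²/I_B² = (2268/230945)/(11/646) = 4536/7865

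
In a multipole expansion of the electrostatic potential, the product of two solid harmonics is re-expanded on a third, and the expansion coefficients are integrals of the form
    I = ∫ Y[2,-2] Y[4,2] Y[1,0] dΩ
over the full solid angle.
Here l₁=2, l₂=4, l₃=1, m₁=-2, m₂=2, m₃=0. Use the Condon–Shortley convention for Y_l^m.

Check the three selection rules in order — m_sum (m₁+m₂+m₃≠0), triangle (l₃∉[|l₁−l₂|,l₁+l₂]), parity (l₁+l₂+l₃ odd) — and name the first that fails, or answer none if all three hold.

triangle

Σmᵢ = 0  ✓
l₃∈[|l₁−l₂|,l₁+l₂]=[2,6], have l₃=1  ✗
Σlᵢ = 7 ⇒ odd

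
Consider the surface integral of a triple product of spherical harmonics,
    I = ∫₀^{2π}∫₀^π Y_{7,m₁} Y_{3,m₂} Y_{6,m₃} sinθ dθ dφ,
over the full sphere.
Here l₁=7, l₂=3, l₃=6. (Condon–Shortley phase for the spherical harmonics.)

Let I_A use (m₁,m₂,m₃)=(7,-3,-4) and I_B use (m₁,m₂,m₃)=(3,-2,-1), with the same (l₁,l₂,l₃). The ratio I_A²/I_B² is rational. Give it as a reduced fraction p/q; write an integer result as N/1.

1001/50

l's match ⇒ only the (l;m) 3-j factors differ between A and B.
A: triangle coeff Δ(7,3,6) = 1/2042040; Σ_t [0,0]: t=0:+1/174182400 = 1/174182400; (3j)²=1/136 [(7 3 6; 7 -3 -4)], sign=+1
B: triangle coeff Δ(7,3,6) = 1/2042040; Σ_t [0,1]: t=0:+1/414720 t=1:−1/362880 = -1/2903040; (3j)²=25/68068 [(7 3 6; 3 -2 -1)], sign=+1
I_A²/I_B² = (1/136)/(25/68068) = 1001/50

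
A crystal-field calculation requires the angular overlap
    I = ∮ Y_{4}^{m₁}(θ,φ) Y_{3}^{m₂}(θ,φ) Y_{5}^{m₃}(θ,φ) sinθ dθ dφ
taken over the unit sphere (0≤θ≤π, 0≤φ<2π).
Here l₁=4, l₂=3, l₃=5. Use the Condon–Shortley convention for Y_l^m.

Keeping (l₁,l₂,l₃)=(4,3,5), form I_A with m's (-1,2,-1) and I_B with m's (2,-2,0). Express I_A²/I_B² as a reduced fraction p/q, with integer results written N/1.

l's match ⇒ only the (l;m) 3-j factors differ between A and B.
A: triangle coeff Δ(4,3,5) = 1/180180; Σ_t [1,2]: t=1:−1/1152 t=2:+1/432 = 5/3456; (3j)²=625/36036 [(4 3 5; -1 2 -1)], sign=+1
B: triangle coeff Δ(4,3,5) = 1/180180; Σ_t [0,1]: t=0:+1/576 t=1:−1/2880 = 1/720; (3j)²=80/3003 [(4 3 5; 2 -2 0)], sign=-1
I_A²/I_B² = (625/36036)/(80/3003) = 125/192

125/192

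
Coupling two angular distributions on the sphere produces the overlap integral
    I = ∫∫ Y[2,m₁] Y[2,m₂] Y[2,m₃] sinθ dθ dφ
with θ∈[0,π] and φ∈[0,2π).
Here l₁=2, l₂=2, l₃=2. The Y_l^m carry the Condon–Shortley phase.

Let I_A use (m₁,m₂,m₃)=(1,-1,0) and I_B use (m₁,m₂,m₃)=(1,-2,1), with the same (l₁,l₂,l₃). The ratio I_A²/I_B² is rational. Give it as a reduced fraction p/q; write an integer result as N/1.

Same 2,2,2: normalisation and zero-m 3j drop out of the ratio.
A: Δ: 2! 2! 2! / 7! → 1/630; sum: t=0:+1/2 t=1:−1/4 = 1/4; 3j²(2 2 2; 1 -1 0) = Δ·Π!·Σ² = 1/70  (sign +1)
B: Δ: 2! 2! 2! / 7! → 1/630; sum: t=0:+1/4 = 1/4; 3j²(2 2 2; 1 -2 1) = Δ·Π!·Σ² = 3/35  (sign -1)
I_A²/I_B² = (1/70)/(3/35) = 1/6

1/6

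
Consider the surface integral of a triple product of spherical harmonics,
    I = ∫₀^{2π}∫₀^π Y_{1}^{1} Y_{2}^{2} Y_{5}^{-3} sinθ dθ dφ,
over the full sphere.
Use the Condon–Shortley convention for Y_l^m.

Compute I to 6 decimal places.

l₃=5 ∉ [1,3] — triangle fails ⇒ I = 0

0.000000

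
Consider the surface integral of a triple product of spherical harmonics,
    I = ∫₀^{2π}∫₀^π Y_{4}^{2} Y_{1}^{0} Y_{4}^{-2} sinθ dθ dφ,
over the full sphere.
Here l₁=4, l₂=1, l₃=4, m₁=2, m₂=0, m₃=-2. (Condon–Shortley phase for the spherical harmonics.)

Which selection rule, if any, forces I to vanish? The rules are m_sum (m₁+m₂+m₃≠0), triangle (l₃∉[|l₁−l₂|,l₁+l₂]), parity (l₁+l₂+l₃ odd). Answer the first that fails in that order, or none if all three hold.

parity

m₁+m₂+m₃ = 2 + 0 − 2 = 0  ✓
triangle: |4−1|=3 ≤ l₃=4 ≤ 4+1=5  ✓
parity: l₁+l₂+l₃ = 9 is odd  ✗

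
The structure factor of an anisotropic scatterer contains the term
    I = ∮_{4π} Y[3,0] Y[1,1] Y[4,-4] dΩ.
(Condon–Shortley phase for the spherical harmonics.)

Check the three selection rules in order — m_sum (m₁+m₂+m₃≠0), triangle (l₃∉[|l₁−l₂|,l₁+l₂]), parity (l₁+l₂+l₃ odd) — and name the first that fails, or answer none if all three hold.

m_sum

m₁+m₂+m₃ = 0 + 1 − 4 = -3  ✗
triangle: |3−1|=2 ≤ l₃=4 ≤ 3+1=4
parity: l₁+l₂+l₃ = 8 is even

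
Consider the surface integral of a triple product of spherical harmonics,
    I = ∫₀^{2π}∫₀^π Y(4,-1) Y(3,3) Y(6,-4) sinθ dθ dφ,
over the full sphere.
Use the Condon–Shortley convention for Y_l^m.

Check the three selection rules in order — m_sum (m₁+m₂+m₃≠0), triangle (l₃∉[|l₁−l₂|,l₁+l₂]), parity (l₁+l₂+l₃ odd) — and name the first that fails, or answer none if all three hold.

m_sum

Σmᵢ = -2  ✗
l₃∈[|l₁−l₂|,l₁+l₂]=[1,7], have l₃=6
Σlᵢ = 13 ⇒ odd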